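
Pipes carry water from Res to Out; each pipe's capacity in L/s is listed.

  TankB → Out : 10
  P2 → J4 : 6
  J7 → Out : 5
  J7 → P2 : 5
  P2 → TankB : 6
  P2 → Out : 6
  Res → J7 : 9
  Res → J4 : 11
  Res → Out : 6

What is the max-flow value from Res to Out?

Augment Res→Out: bottleneck 6, flow now 6.
Augment Res→J7→Out: bottleneck 5, flow now 11.
Augment Res→J7→P2→Out: bottleneck 4, flow now 15.
No augmenting path remains; maximum flow = 15.
In the residual graph, reachable from Res: {Res, J4}.
Min-cut edges: Res→J7 (9), Res→Out (6); capacity 9 + 6 = 15.
This cut is saturated, so no flow can exceed 15.

15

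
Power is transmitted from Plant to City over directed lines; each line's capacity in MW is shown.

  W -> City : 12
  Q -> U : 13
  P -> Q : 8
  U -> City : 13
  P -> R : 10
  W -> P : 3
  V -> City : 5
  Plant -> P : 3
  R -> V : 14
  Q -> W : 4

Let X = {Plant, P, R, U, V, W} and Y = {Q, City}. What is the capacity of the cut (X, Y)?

Edges leaving {Plant, P, R, U, V, W}: P→Q (8), U→City (13), V→City (5), W→City (12).
Cut capacity = 8 + 13 + 5 + 12 = 38.

38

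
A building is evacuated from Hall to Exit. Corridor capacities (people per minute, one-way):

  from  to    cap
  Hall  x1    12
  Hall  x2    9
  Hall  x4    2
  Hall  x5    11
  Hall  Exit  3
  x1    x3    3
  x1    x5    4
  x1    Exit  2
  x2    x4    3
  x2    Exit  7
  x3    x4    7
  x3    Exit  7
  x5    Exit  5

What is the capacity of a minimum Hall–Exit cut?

Augment Hall→Exit: bottleneck 3, flow now 3.
Augment Hall→x1→Exit: bottleneck 2, flow now 5.
Augment Hall→x2→Exit: bottleneck 7, flow now 12.
Augment Hall→x5→Exit: bottleneck 5, flow now 17.
Augment Hall→x1→x3→Exit: bottleneck 3, flow now 20.
No augmenting path remains; maximum flow = 20.
By max-flow min-cut, the minimum cut capacity equals the max flow.
In the residual graph, reachable from Hall: {Hall, x1, x2, x4, x5}.
Min-cut edges: Hall→Exit (3), x1→x3 (3), x1→Exit (2), x2→Exit (7), x5→Exit (5); capacity 3 + 3 + 2 + 7 + 5 = 20.

20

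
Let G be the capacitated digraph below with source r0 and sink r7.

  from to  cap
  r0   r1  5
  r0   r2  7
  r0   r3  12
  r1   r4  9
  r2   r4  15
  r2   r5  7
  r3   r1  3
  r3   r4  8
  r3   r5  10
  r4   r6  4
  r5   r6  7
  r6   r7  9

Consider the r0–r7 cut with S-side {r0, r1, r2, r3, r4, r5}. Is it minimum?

Given cut capacity: 4 + 7 = 11.
Augment r0→r1→r4→r6→r7: bottleneck 4, flow now 4.
Augment r0→r2→r5→r6→r7: bottleneck 5, flow now 9.
No augmenting path remains; maximum flow = 9.
In the residual graph, reachable from r0: {r0, r1, r2, r3, r4, r5, r6}.
Min-cut edges: r6→r7 (9); capacity 9 = 9.
Cut capacity 11 exceeds the max flow 9, so it is not minimum.

No — its capacity is 11, but the minimum cut has capacity 9.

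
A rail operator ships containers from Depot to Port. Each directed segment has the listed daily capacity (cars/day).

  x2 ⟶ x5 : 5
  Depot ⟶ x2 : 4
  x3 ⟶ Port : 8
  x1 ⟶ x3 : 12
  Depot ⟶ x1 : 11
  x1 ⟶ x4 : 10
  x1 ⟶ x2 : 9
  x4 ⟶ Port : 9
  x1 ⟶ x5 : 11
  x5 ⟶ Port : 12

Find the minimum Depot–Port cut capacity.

15

Augment Depot→x1→x3→Port: bottleneck 8, flow now 8.
Augment Depot→x1→x4→Port: bottleneck 3, flow now 11.
Augment Depot→x2→x5→Port: bottleneck 4, flow now 15.
No augmenting path remains; maximum flow = 15.
By max-flow min-cut, the minimum cut capacity equals the max flow.
In the residual graph, reachable from Depot: {Depot}.
Min-cut edges: Depot→x1 (11), Depot→x2 (4); capacity 11 + 4 = 15.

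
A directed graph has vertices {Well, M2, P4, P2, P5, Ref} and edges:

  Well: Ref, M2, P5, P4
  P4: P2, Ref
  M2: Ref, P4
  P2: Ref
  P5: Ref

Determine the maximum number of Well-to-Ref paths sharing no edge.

Assign every edge capacity 1; by Menger, the answer equals the max flow.
Path Well→Ref (+1); total 1.
Path Well→M2→Ref (+1); total 2.
Path Well→P4→Ref (+1); total 3.
Path Well→P5→Ref (+1); total 4.
No residual Well→Ref path; max flow = 4.
Certifying cut of size 4: {Well→M2, Well→P4, Well→P5, Well→Ref}.

4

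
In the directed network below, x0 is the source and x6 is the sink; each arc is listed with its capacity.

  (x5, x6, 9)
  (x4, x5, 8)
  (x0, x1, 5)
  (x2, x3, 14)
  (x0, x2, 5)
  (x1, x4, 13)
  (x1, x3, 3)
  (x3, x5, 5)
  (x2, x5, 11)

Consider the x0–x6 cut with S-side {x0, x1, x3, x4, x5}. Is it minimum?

No — its capacity is 14, but the minimum cut has capacity 9.

Given cut capacity: 5 + 9 = 14.
Augment x0→x2→x5→x6: bottleneck 5, flow now 5.
Augment x0→x1→x3→x5→x6: bottleneck 3, flow now 8.
Augment x0→x1→x4→x5→x6: bottleneck 1, flow now 9.
No augmenting path remains; maximum flow = 9.
In the residual graph, reachable from x0: {x0, x1, x2, x3, x4, x5}.
Min-cut edges: x5→x6 (9); capacity 9 = 9.
Cut capacity 14 exceeds the max flow 9, so it is not minimum.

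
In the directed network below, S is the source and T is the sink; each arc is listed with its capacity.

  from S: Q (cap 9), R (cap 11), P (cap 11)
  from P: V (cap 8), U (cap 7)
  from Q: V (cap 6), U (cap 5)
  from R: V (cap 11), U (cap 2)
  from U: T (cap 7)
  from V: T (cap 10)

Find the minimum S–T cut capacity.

17

Augment S→P→U→T: bottleneck 7, flow now 7.
Augment S→P→V→T: bottleneck 4, flow now 11.
Augment S→Q→V→T: bottleneck 6, flow now 17.
No augmenting path remains; maximum flow = 17.
By max-flow min-cut, the minimum cut capacity equals the max flow.
In the residual graph, reachable from S: {S, P, Q, R, U, V}.
Min-cut edges: U→T (7), V→T (10); capacity 7 + 10 = 17.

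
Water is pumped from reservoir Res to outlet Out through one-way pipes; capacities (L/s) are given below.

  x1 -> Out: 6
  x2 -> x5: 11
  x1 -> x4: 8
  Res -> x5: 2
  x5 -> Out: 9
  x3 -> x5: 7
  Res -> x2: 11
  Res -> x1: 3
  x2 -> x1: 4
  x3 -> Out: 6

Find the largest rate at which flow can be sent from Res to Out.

15

Augment Res→x1→Out: bottleneck 3, flow now 3.
Augment Res→x5→Out: bottleneck 2, flow now 5.
Augment Res→x2→x1→Out: bottleneck 3, flow now 8.
Augment Res→x2→x5→Out: bottleneck 7, flow now 15.
No augmenting path remains; maximum flow = 15.
In the residual graph, reachable from Res: {Res, x1, x2, x4, x5}.
Min-cut edges: x1→Out (6), x5→Out (9); capacity 6 + 9 = 15.
This cut is saturated, so no flow can exceed 15.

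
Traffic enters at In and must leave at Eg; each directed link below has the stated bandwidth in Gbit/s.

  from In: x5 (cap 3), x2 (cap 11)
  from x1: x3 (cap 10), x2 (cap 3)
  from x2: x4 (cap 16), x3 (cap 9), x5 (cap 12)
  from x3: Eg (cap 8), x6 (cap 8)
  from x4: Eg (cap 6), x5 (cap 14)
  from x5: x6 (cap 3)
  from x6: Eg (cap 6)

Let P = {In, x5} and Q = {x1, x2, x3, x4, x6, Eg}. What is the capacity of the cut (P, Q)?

Edges leaving {In, x5}: In→x2 (11), x5→x6 (3).
Cut capacity = 11 + 3 = 14.

14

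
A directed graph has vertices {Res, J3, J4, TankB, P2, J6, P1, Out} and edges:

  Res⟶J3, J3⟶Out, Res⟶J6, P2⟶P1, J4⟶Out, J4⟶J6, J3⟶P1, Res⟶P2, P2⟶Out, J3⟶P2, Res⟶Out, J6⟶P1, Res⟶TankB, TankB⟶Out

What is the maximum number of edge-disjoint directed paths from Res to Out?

Assign every edge capacity 1; by Menger, the answer equals the max flow.
Path Res→Out (+1); total 1.
Path Res→J3→Out (+1); total 2.
Path Res→TankB→Out (+1); total 3.
Path Res→P2→Out (+1); total 4.
No residual Res→Out path; max flow = 4.
Certifying cut of size 4: {Res→J3, Res→Out, Res→P2, Res→TankB}.

4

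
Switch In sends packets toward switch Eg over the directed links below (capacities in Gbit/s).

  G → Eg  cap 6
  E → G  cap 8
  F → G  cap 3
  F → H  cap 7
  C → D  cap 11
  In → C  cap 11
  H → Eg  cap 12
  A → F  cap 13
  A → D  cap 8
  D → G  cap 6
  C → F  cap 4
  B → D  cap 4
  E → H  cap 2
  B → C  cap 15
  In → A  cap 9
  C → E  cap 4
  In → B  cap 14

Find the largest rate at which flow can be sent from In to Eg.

15

Augment In→A→D→G→Eg: bottleneck 6, flow now 6.
Augment In→A→F→H→Eg: bottleneck 3, flow now 9.
Augment In→C→E→H→Eg: bottleneck 2, flow now 11.
Augment In→C→F→H→Eg: bottleneck 4, flow now 15.
No augmenting path remains; maximum flow = 15.
In the residual graph, reachable from In: {In, A, B, C, D, E, F, G}.
Min-cut edges: E→H (2), F→H (7), G→Eg (6); capacity 2 + 7 + 6 = 15.
This cut is saturated, so no flow can exceed 15.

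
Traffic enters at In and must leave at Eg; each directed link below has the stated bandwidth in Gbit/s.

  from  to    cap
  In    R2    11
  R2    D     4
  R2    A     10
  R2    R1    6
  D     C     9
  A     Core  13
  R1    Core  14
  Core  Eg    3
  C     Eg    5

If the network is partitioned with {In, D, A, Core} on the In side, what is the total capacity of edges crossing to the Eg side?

23

Edges leaving {In, D, A, Core}: In→R2 (11), D→C (9), Core→Eg (3).
Cut capacity = 11 + 9 + 3 = 23.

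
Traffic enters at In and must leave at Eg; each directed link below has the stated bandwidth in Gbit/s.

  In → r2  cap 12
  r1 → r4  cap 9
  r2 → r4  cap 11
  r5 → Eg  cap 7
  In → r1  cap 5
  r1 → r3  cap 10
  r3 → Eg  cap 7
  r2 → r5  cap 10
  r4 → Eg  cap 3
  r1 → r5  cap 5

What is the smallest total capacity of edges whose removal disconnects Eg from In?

Augment In→r1→r3→Eg: bottleneck 5, flow now 5.
Augment In→r2→r4→Eg: bottleneck 3, flow now 8.
Augment In→r2→r5→Eg: bottleneck 7, flow now 15.
No augmenting path remains; maximum flow = 15.
By max-flow min-cut, the minimum cut capacity equals the max flow.
In the residual graph, reachable from In: {In, r2, r4, r5}.
Min-cut edges: In→r1 (5), r4→Eg (3), r5→Eg (7); capacity 5 + 3 + 7 = 15.

15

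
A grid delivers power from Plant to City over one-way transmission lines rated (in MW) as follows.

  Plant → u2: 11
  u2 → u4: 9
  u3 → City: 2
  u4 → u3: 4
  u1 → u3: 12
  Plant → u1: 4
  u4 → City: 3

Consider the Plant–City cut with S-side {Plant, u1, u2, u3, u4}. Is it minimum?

Given cut capacity: 2 + 3 = 5.
Augment Plant→u1→u3→City: bottleneck 2, flow now 2.
Augment Plant→u2→u4→City: bottleneck 3, flow now 5.
No augmenting path remains; maximum flow = 5.
Cut capacity 5 equals the max flow, so it is a minimum cut.

Yes — it is a minimum cut (capacity 5).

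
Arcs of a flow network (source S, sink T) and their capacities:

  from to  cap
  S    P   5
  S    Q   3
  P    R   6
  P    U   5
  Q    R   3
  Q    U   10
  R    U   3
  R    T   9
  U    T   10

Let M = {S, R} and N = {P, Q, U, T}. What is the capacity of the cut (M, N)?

Edges leaving {S, R}: S→P (5), S→Q (3), R→U (3), R→T (9).
Cut capacity = 5 + 3 + 3 + 9 = 20.

20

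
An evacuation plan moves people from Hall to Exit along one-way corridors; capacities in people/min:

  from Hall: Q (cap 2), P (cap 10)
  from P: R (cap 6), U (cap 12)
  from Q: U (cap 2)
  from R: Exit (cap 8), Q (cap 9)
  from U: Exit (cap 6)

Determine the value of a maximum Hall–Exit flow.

12

Augment Hall→P→R→Exit: bottleneck 6, flow now 6.
Augment Hall→P→U→Exit: bottleneck 4, flow now 10.
Augment Hall→Q→U→Exit: bottleneck 2, flow now 12.
No augmenting path remains; maximum flow = 12.
In the residual graph, reachable from Hall: {Hall}.
Min-cut edges: Hall→P (10), Hall→Q (2); capacity 10 + 2 = 12.
This cut is saturated, so no flow can exceed 12.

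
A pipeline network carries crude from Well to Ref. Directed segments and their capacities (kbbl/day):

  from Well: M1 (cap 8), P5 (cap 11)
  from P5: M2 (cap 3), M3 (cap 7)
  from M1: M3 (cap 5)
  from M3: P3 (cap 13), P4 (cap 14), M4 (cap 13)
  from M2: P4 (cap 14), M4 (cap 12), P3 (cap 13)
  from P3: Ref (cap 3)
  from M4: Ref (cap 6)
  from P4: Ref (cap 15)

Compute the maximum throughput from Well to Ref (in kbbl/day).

Augment Well→P5→M3→P3→Ref: bottleneck 3, flow now 3.
Augment Well→P5→M3→M4→Ref: bottleneck 4, flow now 7.
Augment Well→P5→M2→M4→Ref: bottleneck 2, flow now 9.
Augment Well→P5→M2→P4→Ref: bottleneck 1, flow now 10.
Augment Well→M1→M3→P4→Ref: bottleneck 5, flow now 15.
No augmenting path remains; maximum flow = 15.
In the residual graph, reachable from Well: {Well, P5, M1}.
Min-cut edges: P5→M3 (7), P5→M2 (3), M1→M3 (5); capacity 7 + 3 + 5 = 15.
This cut is saturated, so no flow can exceed 15.

15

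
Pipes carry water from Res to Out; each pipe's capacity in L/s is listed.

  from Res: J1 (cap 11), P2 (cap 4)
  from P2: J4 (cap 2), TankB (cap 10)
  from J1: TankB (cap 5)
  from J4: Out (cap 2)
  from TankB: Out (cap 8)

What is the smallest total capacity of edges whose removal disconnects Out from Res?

Augment Res→P2→J4→Out: bottleneck 2, flow now 2.
Augment Res→P2→TankB→Out: bottleneck 2, flow now 4.
Augment Res→J1→TankB→Out: bottleneck 5, flow now 9.
No augmenting path remains; maximum flow = 9.
By max-flow min-cut, the minimum cut capacity equals the max flow.
In the residual graph, reachable from Res: {Res, J1}.
Min-cut edges: Res→P2 (4), J1→TankB (5); capacity 4 + 5 = 9.

9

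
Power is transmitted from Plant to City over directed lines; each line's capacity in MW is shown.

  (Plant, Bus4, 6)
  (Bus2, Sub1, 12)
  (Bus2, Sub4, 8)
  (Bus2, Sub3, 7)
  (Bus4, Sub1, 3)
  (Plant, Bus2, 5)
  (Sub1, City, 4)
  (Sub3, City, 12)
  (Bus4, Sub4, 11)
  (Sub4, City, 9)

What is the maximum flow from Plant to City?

11

Augment Plant→Bus2→Sub4→City: bottleneck 5, flow now 5.
Augment Plant→Bus4→Sub4→City: bottleneck 4, flow now 9.
Augment Plant→Bus4→Sub1→City: bottleneck 2, flow now 11.
No augmenting path remains; maximum flow = 11.
In the residual graph, reachable from Plant: {Plant}.
Min-cut edges: Plant→Bus2 (5), Plant→Bus4 (6); capacity 5 + 6 = 11.
This cut is saturated, so no flow can exceed 11.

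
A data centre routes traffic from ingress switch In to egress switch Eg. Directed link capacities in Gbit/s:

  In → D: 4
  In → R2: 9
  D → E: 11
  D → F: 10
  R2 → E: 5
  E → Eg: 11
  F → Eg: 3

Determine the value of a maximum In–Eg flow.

Augment In→D→E→Eg: bottleneck 4, flow now 4.
Augment In→R2→E→Eg: bottleneck 5, flow now 9.
No augmenting path remains; maximum flow = 9.
In the residual graph, reachable from In: {In, R2}.
Min-cut edges: In→D (4), R2→E (5); capacity 4 + 5 = 9.
This cut is saturated, so no flow can exceed 9.

9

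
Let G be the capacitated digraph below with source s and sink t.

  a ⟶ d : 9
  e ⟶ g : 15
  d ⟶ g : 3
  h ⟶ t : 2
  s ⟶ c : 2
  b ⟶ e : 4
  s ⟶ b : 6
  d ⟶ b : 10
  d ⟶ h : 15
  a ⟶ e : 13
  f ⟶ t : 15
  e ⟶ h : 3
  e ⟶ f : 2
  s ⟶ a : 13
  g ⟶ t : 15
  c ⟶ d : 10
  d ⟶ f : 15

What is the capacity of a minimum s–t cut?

19

Augment s→a→d→f→t: bottleneck 9, flow now 9.
Augment s→a→e→f→t: bottleneck 2, flow now 11.
Augment s→a→e→g→t: bottleneck 2, flow now 13.
Augment s→b→e→g→t: bottleneck 4, flow now 17.
Augment s→c→d→f→t: bottleneck 2, flow now 19.
No augmenting path remains; maximum flow = 19.
By max-flow min-cut, the minimum cut capacity equals the max flow.
In the residual graph, reachable from s: {s, b}.
Min-cut edges: s→a (13), s→c (2), b→e (4); capacity 13 + 2 + 4 = 19.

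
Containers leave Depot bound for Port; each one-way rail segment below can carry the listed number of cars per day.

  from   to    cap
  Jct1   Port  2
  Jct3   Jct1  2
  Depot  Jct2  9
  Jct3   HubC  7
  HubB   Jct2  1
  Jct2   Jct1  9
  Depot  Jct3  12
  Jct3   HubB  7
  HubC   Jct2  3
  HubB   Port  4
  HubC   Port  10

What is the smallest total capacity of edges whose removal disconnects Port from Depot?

Augment Depot→Jct2→Jct1→Port: bottleneck 2, flow now 2.
Augment Depot→Jct3→HubC→Port: bottleneck 7, flow now 9.
Augment Depot→Jct3→HubB→Port: bottleneck 4, flow now 13.
No augmenting path remains; maximum flow = 13.
By max-flow min-cut, the minimum cut capacity equals the max flow.
In the residual graph, reachable from Depot: {Depot, Jct2, Jct3, HubB, Jct1}.
Min-cut edges: Jct3→HubC (7), HubB→Port (4), Jct1→Port (2); capacity 7 + 4 + 2 = 13.

13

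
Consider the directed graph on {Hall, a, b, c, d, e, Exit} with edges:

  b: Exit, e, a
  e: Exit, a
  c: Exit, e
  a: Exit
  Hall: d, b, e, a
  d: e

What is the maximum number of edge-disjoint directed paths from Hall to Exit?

3

Assign every edge capacity 1; by Menger, the answer equals the max flow.
Path Hall→a→Exit (+1); total 1.
Path Hall→b→Exit (+1); total 2.
Path Hall→e→Exit (+1); total 3.
No residual Hall→Exit path; max flow = 3.
Certifying cut of size 3: {Hall→b, a→Exit, e→Exit}.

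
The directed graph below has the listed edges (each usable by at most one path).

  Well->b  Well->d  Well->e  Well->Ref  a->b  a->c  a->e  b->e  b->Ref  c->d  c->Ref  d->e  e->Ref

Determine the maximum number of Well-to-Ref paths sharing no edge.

Assign every edge capacity 1; by Menger, the answer equals the max flow.
Path Well→Ref (+1); total 1.
Path Well→b→Ref (+1); total 2.
Path Well→e→Ref (+1); total 3.
No residual Well→Ref path; max flow = 3.
Certifying cut of size 3: {Well→Ref, Well→b, e→Ref}.

3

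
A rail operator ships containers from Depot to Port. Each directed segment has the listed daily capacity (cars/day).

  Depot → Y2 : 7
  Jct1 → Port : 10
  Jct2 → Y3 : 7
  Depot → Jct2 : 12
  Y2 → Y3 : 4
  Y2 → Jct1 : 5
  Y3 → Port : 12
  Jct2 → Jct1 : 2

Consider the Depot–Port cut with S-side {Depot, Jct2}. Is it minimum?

Yes — it is a minimum cut (capacity 16).

Given cut capacity: 7 + 2 + 7 = 16.
Augment Depot→Jct2→Jct1→Port: bottleneck 2, flow now 2.
Augment Depot→Jct2→Y3→Port: bottleneck 7, flow now 9.
Augment Depot→Y2→Jct1→Port: bottleneck 5, flow now 14.
Augment Depot→Y2→Y3→Port: bottleneck 2, flow now 16.
No augmenting path remains; maximum flow = 16.
Cut capacity 16 equals the max flow, so it is a minimum cut.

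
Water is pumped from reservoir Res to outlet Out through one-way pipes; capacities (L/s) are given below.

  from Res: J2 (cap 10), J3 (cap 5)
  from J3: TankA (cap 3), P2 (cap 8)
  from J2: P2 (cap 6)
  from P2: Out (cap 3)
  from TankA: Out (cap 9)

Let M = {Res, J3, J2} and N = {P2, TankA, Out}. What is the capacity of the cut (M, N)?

17

Edges leaving {Res, J3, J2}: J3→P2 (8), J3→TankA (3), J2→P2 (6).
Cut capacity = 8 + 3 + 6 = 17.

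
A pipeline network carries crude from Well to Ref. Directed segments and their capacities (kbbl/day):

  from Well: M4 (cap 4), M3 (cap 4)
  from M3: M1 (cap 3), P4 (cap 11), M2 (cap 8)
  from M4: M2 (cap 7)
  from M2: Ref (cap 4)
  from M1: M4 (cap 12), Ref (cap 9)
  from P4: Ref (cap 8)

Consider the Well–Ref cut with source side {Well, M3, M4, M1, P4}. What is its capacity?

32

Edges leaving {Well, M3, M4, M1, P4}: M3→M2 (8), M4→M2 (7), M1→Ref (9), P4→Ref (8).
Cut capacity = 8 + 7 + 9 + 8 = 32.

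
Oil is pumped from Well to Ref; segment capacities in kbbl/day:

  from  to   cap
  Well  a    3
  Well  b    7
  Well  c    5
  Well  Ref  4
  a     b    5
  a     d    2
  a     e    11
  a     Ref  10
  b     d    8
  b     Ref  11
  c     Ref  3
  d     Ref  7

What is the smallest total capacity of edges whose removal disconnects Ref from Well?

17

Augment Well→Ref: bottleneck 4, flow now 4.
Augment Well→a→Ref: bottleneck 3, flow now 7.
Augment Well→b→Ref: bottleneck 7, flow now 14.
Augment Well→c→Ref: bottleneck 3, flow now 17.
No augmenting path remains; maximum flow = 17.
By max-flow min-cut, the minimum cut capacity equals the max flow.
In the residual graph, reachable from Well: {Well, c}.
Min-cut edges: Well→a (3), Well→b (7), Well→Ref (4), c→Ref (3); capacity 3 + 7 + 4 + 3 = 17.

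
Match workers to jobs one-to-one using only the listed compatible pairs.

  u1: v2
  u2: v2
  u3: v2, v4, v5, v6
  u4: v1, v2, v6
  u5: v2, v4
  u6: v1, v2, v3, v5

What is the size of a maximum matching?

Unit-capacity flow: source→left, listed edges, right→sink; max matching = max flow.
Augmenting path u1→v2 (+1); matched 1.
Augmenting path u3→v4 (+1); matched 2.
Augmenting path u4→v1 (+1); matched 3.
Augmenting path u6→v3 (+1); matched 4.
Augmenting path u5→v4→u3→v5 (+1); matched 5.
No augmenting path remains; maximum matching = 5.
König certificate: {u3, u4, u5, u6, v2} is a vertex cover of size 5 (every listed pair touches it), so no matching can be larger.

5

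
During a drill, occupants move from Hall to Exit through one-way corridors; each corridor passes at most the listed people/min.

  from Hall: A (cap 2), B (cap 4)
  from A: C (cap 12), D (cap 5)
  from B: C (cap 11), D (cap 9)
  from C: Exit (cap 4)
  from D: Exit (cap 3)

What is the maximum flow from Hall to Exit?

6

Augment Hall→A→C→Exit: bottleneck 2, flow now 2.
Augment Hall→B→C→Exit: bottleneck 2, flow now 4.
Augment Hall→B→D→Exit: bottleneck 2, flow now 6.
No augmenting path remains; maximum flow = 6.
In the residual graph, reachable from Hall: {Hall}.
Min-cut edges: Hall→A (2), Hall→B (4); capacity 2 + 4 = 6.
This cut is saturated, so no flow can exceed 6.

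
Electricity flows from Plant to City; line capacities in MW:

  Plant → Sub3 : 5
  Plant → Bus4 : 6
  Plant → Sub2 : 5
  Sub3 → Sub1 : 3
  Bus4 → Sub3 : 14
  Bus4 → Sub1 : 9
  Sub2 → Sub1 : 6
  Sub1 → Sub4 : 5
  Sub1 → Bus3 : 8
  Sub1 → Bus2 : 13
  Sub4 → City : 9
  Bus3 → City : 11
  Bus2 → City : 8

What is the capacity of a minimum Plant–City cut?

Augment Plant→Sub3→Sub1→Sub4→City: bottleneck 3, flow now 3.
Augment Plant→Bus4→Sub1→Sub4→City: bottleneck 2, flow now 5.
Augment Plant→Bus4→Sub1→Bus3→City: bottleneck 4, flow now 9.
Augment Plant→Sub2→Sub1→Bus3→City: bottleneck 4, flow now 13.
Augment Plant→Sub2→Sub1→Bus2→City: bottleneck 1, flow now 14.
No augmenting path remains; maximum flow = 14.
By max-flow min-cut, the minimum cut capacity equals the max flow.
In the residual graph, reachable from Plant: {Plant, Sub3}.
Min-cut edges: Plant→Bus4 (6), Plant→Sub2 (5), Sub3→Sub1 (3); capacity 6 + 5 + 3 = 14.

14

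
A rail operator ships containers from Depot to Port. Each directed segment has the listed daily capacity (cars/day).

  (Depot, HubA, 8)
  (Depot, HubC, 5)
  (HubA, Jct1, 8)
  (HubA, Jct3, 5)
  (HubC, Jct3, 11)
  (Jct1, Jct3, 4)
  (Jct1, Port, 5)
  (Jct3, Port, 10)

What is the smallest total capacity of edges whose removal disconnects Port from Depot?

Augment Depot→HubA→Jct1→Port: bottleneck 5, flow now 5.
Augment Depot→HubA→Jct3→Port: bottleneck 3, flow now 8.
Augment Depot→HubC→Jct3→Port: bottleneck 5, flow now 13.
No augmenting path remains; maximum flow = 13.
By max-flow min-cut, the minimum cut capacity equals the max flow.
In the residual graph, reachable from Depot: {Depot}.
Min-cut edges: Depot→HubA (8), Depot→HubC (5); capacity 8 + 5 = 13.

13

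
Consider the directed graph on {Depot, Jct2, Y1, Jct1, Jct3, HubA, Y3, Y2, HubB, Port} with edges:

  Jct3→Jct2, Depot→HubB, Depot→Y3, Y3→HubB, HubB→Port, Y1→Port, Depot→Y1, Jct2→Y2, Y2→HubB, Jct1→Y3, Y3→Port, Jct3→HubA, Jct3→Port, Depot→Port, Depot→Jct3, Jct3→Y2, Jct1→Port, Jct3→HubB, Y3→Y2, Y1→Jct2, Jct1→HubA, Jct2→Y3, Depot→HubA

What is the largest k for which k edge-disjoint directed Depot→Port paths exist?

Assign every edge capacity 1; by Menger, the answer equals the max flow.
Path Depot→Port (+1); total 1.
Path Depot→Y1→Port (+1); total 2.
Path Depot→Jct3→Port (+1); total 3.
Path Depot→Y3→Port (+1); total 4.
Path Depot→HubB→Port (+1); total 5.
No residual Depot→Port path; max flow = 5.
Certifying cut of size 5: {Depot→HubB, Depot→Jct3, Depot→Port, Depot→Y1, Depot→Y3}.

5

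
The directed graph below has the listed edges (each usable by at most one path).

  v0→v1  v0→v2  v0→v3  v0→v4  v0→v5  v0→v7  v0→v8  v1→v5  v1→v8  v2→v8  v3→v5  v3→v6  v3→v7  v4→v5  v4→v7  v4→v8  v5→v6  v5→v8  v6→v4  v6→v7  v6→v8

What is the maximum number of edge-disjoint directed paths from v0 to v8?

Assign every edge capacity 1; by Menger, the answer equals the max flow.
Path v0→v8 (+1); total 1.
Path v0→v1→v8 (+1); total 2.
Path v0→v2→v8 (+1); total 3.
Path v0→v4→v8 (+1); total 4.
Path v0→v5→v8 (+1); total 5.
Path v0→v3→v6→v8 (+1); total 6.
No residual v0→v8 path; max flow = 6.
Certifying cut of size 6: {v0→v1, v0→v2, v0→v3, v0→v4, v0→v5, v0→v8}.

6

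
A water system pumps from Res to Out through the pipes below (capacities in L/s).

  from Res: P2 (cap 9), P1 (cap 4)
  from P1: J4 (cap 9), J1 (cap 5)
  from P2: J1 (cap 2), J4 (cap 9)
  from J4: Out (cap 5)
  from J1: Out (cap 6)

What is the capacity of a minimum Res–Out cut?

Augment Res→P1→J4→Out: bottleneck 4, flow now 4.
Augment Res→P2→J4→Out: bottleneck 1, flow now 5.
Augment Res→P2→J1→Out: bottleneck 2, flow now 7.
Augment Res→P2→J4→P1→J1→Out: bottleneck 4, flow now 11. (uses reverse residual edge)
No augmenting path remains; maximum flow = 11.
By max-flow min-cut, the minimum cut capacity equals the max flow.
In the residual graph, reachable from Res: {Res, P2, J4}.
Min-cut edges: Res→P1 (4), P2→J1 (2), J4→Out (5); capacity 4 + 2 + 5 = 11.

11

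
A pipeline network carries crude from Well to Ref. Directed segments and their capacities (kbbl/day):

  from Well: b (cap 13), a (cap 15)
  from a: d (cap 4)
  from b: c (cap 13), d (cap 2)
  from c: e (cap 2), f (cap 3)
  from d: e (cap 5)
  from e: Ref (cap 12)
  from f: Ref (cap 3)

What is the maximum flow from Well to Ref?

Augment Well→a→d→e→Ref: bottleneck 4, flow now 4.
Augment Well→b→c→e→Ref: bottleneck 2, flow now 6.
Augment Well→b→c→f→Ref: bottleneck 3, flow now 9.
Augment Well→b→d→e→Ref: bottleneck 1, flow now 10.
No augmenting path remains; maximum flow = 10.
In the residual graph, reachable from Well: {Well, a, b, c, d}.
Min-cut edges: c→e (2), c→f (3), d→e (5); capacity 2 + 3 + 5 = 10.
This cut is saturated, so no flow can exceed 10.

10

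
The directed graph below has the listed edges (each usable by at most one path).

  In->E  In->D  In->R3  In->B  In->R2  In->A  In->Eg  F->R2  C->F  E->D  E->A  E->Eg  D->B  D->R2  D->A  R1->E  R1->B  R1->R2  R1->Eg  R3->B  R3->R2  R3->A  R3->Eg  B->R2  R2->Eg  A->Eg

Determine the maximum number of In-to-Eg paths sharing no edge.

5

Assign every edge capacity 1; by Menger, the answer equals the max flow.
Path In→Eg (+1); total 1.
Path In→E→Eg (+1); total 2.
Path In→R3→Eg (+1); total 3.
Path In→R2→Eg (+1); total 4.
Path In→A→Eg (+1); total 5.
No residual In→Eg path; max flow = 5.
Certifying cut of size 5: {A→Eg, In→E, In→Eg, In→R3, R2→Eg}.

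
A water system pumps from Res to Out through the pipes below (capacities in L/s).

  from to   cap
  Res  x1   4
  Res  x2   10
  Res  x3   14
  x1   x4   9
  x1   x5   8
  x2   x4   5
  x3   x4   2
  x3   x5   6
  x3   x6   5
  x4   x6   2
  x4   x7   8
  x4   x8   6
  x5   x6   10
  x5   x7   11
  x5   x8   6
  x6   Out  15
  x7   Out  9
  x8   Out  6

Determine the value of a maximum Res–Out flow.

22

Augment Res→x3→x6→Out: bottleneck 5, flow now 5.
Augment Res→x1→x4→x6→Out: bottleneck 2, flow now 7.
Augment Res→x1→x4→x7→Out: bottleneck 2, flow now 9.
Augment Res→x2→x4→x7→Out: bottleneck 5, flow now 14.
Augment Res→x3→x4→x7→Out: bottleneck 1, flow now 15.
Augment Res→x3→x4→x8→Out: bottleneck 1, flow now 16.
Augment Res→x3→x5→x6→Out: bottleneck 6, flow now 22.
No augmenting path remains; maximum flow = 22.
In the residual graph, reachable from Res: {Res, x2, x3}.
Min-cut edges: Res→x1 (4), x2→x4 (5), x3→x4 (2), x3→x5 (6), x3→x6 (5); capacity 4 + 5 + 2 + 6 + 5 = 22.
This cut is saturated, so no flow can exceed 22.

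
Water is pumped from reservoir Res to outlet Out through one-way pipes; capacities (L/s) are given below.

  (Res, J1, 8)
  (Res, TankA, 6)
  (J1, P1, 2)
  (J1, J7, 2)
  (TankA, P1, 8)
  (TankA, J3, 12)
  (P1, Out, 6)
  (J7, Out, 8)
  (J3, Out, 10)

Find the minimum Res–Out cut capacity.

Augment Res→J1→P1→Out: bottleneck 2, flow now 2.
Augment Res→J1→J7→Out: bottleneck 2, flow now 4.
Augment Res→TankA→P1→Out: bottleneck 4, flow now 8.
Augment Res→TankA→J3→Out: bottleneck 2, flow now 10.
No augmenting path remains; maximum flow = 10.
By max-flow min-cut, the minimum cut capacity equals the max flow.
In the residual graph, reachable from Res: {Res, J1}.
Min-cut edges: Res→TankA (6), J1→P1 (2), J1→J7 (2); capacity 6 + 2 + 2 = 10.

10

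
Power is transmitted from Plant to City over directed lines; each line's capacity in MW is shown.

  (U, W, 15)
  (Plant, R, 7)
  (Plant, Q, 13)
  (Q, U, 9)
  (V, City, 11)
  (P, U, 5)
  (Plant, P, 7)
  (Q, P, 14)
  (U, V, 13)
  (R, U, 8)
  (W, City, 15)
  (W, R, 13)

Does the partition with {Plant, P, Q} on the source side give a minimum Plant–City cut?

Given cut capacity: 7 + 5 + 9 = 21.
Augment Plant→P→U→V→City: bottleneck 5, flow now 5.
Augment Plant→Q→U→V→City: bottleneck 6, flow now 11.
Augment Plant→Q→U→W→City: bottleneck 3, flow now 14.
Augment Plant→R→U→W→City: bottleneck 7, flow now 21.
No augmenting path remains; maximum flow = 21.
Cut capacity 21 equals the max flow, so it is a minimum cut.

Yes — it is a minimum cut (capacity 21).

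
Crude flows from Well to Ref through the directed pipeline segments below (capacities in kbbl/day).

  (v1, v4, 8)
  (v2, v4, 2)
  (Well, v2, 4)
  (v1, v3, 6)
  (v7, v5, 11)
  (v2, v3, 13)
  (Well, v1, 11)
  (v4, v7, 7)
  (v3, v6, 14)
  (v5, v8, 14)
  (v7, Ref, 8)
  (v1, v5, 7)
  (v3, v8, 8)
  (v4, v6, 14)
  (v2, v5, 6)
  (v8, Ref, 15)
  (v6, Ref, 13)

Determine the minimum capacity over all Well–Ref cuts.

15

Augment Well→v1→v3→v6→Ref: bottleneck 6, flow now 6.
Augment Well→v1→v4→v6→Ref: bottleneck 5, flow now 11.
Augment Well→v2→v3→v6→Ref: bottleneck 2, flow now 13.
Augment Well→v2→v3→v8→Ref: bottleneck 2, flow now 15.
No augmenting path remains; maximum flow = 15.
By max-flow min-cut, the minimum cut capacity equals the max flow.
In the residual graph, reachable from Well: {Well}.
Min-cut edges: Well→v1 (11), Well→v2 (4); capacity 11 + 4 = 15.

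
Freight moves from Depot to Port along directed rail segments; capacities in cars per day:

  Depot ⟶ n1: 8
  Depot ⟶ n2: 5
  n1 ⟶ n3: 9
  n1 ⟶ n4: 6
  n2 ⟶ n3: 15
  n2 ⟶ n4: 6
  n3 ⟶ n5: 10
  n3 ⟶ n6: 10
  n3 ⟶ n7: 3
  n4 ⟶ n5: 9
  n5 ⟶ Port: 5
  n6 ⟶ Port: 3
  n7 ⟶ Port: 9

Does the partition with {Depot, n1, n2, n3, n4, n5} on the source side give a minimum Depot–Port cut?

Given cut capacity: 10 + 3 + 5 = 18.
Augment Depot→n1→n3→n5→Port: bottleneck 5, flow now 5.
Augment Depot→n1→n3→n6→Port: bottleneck 3, flow now 8.
Augment Depot→n2→n3→n7→Port: bottleneck 3, flow now 11.
No augmenting path remains; maximum flow = 11.
In the residual graph, reachable from Depot: {Depot, n1, n2, n3, n4, n5, n6}.
Min-cut edges: n3→n7 (3), n5→Port (5), n6→Port (3); capacity 3 + 5 + 3 = 11.
Cut capacity 18 exceeds the max flow 11, so it is not minimum.

No — its capacity is 18, but the minimum cut has capacity 11.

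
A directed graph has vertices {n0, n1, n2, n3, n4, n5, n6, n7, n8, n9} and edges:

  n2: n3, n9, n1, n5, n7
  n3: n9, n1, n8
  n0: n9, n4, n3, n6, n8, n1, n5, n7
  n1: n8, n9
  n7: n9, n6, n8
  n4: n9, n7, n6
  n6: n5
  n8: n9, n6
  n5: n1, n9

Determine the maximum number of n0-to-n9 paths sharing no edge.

Assign every edge capacity 1; by Menger, the answer equals the max flow.
Path n0→n9 (+1); total 1.
Path n0→n1→n9 (+1); total 2.
Path n0→n3→n9 (+1); total 3.
Path n0→n4→n9 (+1); total 4.
Path n0→n5→n9 (+1); total 5.
Path n0→n7→n9 (+1); total 6.
Path n0→n8→n9 (+1); total 7.
No residual n0→n9 path; max flow = 7.
Certifying cut of size 7: {n0→n3, n0→n4, n0→n7, n0→n9, n1→n9, n5→n9, n8→n9}.

7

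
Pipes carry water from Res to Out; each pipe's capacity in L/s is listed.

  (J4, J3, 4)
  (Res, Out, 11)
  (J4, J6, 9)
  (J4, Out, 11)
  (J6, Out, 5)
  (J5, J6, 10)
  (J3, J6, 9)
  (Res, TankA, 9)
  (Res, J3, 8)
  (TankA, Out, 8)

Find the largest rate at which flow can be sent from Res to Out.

Augment Res→Out: bottleneck 11, flow now 11.
Augment Res→TankA→Out: bottleneck 8, flow now 19.
Augment Res→J3→J6→Out: bottleneck 5, flow now 24.
No augmenting path remains; maximum flow = 24.
In the residual graph, reachable from Res: {Res, TankA, J3, J6}.
Min-cut edges: Res→Out (11), TankA→Out (8), J6→Out (5); capacity 11 + 8 + 5 = 24.
This cut is saturated, so no flow can exceed 24.

24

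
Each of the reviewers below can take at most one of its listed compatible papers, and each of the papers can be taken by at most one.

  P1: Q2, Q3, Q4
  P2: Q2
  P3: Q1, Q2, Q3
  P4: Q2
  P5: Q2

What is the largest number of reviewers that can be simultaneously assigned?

3

Unit-capacity flow: source→left, listed edges, right→sink; max matching = max flow.
Augmenting path P1→Q2 (+1); matched 1.
Augmenting path P3→Q1 (+1); matched 2.
Augmenting path P2→Q2→P1→Q3 (+1); matched 3.
No augmenting path remains; maximum matching = 3.
König certificate: {P1, P3, Q2} is a vertex cover of size 3 (every listed pair touches it), so no matching can be larger.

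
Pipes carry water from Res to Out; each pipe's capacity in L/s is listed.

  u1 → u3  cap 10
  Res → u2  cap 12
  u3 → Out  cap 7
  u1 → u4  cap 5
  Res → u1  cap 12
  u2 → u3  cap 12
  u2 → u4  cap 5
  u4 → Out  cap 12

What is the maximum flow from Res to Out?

Augment Res→u1→u3→Out: bottleneck 7, flow now 7.
Augment Res→u1→u4→Out: bottleneck 5, flow now 12.
Augment Res→u2→u4→Out: bottleneck 5, flow now 17.
No augmenting path remains; maximum flow = 17.
In the residual graph, reachable from Res: {Res, u1, u2, u3}.
Min-cut edges: u1→u4 (5), u2→u4 (5), u3→Out (7); capacity 5 + 5 + 7 = 17.
This cut is saturated, so no flow can exceed 17.

17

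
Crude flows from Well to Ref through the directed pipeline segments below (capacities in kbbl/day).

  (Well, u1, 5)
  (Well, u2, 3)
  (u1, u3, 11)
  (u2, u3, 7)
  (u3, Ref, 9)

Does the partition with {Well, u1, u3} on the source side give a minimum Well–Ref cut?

No — its capacity is 12, but the minimum cut has capacity 8.

Given cut capacity: 3 + 9 = 12.
Augment Well→u1→u3→Ref: bottleneck 5, flow now 5.
Augment Well→u2→u3→Ref: bottleneck 3, flow now 8.
No augmenting path remains; maximum flow = 8.
In the residual graph, reachable from Well: {Well}.
Min-cut edges: Well→u1 (5), Well→u2 (3); capacity 5 + 3 = 8.
Cut capacity 12 exceeds the max flow 8, so it is not minimum.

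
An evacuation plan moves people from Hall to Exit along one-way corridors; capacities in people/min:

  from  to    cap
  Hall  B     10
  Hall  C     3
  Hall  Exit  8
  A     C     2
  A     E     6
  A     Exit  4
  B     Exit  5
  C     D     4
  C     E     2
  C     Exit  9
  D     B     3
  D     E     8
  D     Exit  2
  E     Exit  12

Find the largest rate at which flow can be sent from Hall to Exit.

16

Augment Hall→Exit: bottleneck 8, flow now 8.
Augment Hall→B→Exit: bottleneck 5, flow now 13.
Augment Hall→C→Exit: bottleneck 3, flow now 16.
No augmenting path remains; maximum flow = 16.
In the residual graph, reachable from Hall: {Hall, B}.
Min-cut edges: Hall→C (3), Hall→Exit (8), B→Exit (5); capacity 3 + 8 + 5 = 16.
This cut is saturated, so no flow can exceed 16.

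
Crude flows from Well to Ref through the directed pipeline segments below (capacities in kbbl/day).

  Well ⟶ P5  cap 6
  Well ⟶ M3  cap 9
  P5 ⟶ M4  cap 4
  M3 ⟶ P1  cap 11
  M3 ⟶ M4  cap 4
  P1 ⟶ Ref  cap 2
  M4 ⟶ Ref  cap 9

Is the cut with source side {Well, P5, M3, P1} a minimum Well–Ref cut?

Given cut capacity: 4 + 4 + 2 = 10.
Augment Well→P5→M4→Ref: bottleneck 4, flow now 4.
Augment Well→M3→P1→Ref: bottleneck 2, flow now 6.
Augment Well→M3→M4→Ref: bottleneck 4, flow now 10.
No augmenting path remains; maximum flow = 10.
Cut capacity 10 equals the max flow, so it is a minimum cut.

Yes — it is a minimum cut (capacity 10).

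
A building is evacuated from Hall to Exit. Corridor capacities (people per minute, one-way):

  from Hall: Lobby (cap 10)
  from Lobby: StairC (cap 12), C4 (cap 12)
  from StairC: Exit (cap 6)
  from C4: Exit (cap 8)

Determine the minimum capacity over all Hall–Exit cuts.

10

Augment Hall→Lobby→StairC→Exit: bottleneck 6, flow now 6.
Augment Hall→Lobby→C4→Exit: bottleneck 4, flow now 10.
No augmenting path remains; maximum flow = 10.
By max-flow min-cut, the minimum cut capacity equals the max flow.
In the residual graph, reachable from Hall: {Hall}.
Min-cut edges: Hall→Lobby (10); capacity 10 = 10.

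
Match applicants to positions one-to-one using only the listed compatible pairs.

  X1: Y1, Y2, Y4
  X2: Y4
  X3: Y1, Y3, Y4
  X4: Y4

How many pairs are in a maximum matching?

Unit-capacity flow: source→left, listed edges, right→sink; max matching = max flow.
Augmenting path X1→Y1 (+1); matched 1.
Augmenting path X2→Y4 (+1); matched 2.
Augmenting path X3→Y3 (+1); matched 3.
No augmenting path remains; maximum matching = 3.
König certificate: {X1, X3, Y4} is a vertex cover of size 3 (every listed pair touches it), so no matching can be larger.

3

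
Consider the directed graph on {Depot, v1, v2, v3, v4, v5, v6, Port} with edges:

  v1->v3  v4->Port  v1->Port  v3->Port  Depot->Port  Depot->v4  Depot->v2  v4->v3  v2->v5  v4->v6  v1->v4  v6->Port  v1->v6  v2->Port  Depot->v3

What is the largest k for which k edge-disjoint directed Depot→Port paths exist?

4

Assign every edge capacity 1; by Menger, the answer equals the max flow.
Path Depot→Port (+1); total 1.
Path Depot→v2→Port (+1); total 2.
Path Depot→v3→Port (+1); total 3.
Path Depot→v4→Port (+1); total 4.
No residual Depot→Port path; max flow = 4.
Certifying cut of size 4: {Depot→Port, Depot→v2, Depot→v3, Depot→v4}.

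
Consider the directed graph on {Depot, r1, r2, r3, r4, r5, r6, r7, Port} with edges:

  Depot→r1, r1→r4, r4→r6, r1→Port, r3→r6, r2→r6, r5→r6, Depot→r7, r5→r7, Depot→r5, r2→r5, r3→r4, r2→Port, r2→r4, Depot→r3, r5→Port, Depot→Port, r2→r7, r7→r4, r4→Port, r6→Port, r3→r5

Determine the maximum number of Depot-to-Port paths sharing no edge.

5

Assign every edge capacity 1; by Menger, the answer equals the max flow.
Path Depot→Port (+1); total 1.
Path Depot→r1→Port (+1); total 2.
Path Depot→r5→Port (+1); total 3.
Path Depot→r3→r4→Port (+1); total 4.
Path Depot→r7→r4→r6→Port (+1); total 5.
No residual Depot→Port path; max flow = 5.
Certifying cut of size 5: {Depot→Port, Depot→r1, Depot→r3, Depot→r5, Depot→r7}.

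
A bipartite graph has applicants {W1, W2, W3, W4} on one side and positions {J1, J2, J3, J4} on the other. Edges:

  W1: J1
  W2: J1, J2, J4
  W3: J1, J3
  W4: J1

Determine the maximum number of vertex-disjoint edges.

Unit-capacity flow: source→left, listed edges, right→sink; max matching = max flow.
Augmenting path W1→J1 (+1); matched 1.
Augmenting path W2→J2 (+1); matched 2.
Augmenting path W3→J3 (+1); matched 3.
No augmenting path remains; maximum matching = 3.
König certificate: {W2, W3, J1} is a vertex cover of size 3 (every listed pair touches it), so no matching can be larger.

3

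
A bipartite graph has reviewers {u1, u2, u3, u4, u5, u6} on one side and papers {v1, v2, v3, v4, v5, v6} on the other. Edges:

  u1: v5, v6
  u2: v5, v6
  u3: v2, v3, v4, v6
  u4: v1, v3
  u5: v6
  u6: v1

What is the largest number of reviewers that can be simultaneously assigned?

Unit-capacity flow: source→left, listed edges, right→sink; max matching = max flow.
Augmenting path u1→v5 (+1); matched 1.
Augmenting path u2→v6 (+1); matched 2.
Augmenting path u3→v2 (+1); matched 3.
Augmenting path u4→v1 (+1); matched 4.
Augmenting path u6→v1→u4→v3 (+1); matched 5.
No augmenting path remains; maximum matching = 5.
König certificate: {u3, u4, u6, v5, v6} is a vertex cover of size 5 (every listed pair touches it), so no matching can be larger.

5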